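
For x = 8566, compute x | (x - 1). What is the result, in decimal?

x = 10000101110110 = 8566
x - 1 = 10000101110101
OR    = 10000101110111 = 8567
(x | (x - 1) sets all bits below the lowest set bit.)

8567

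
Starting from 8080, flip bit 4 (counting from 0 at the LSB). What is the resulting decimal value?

x = 001111110010000
bit 4 is currently 1; toggle it via x ^ (1 << 4) = x ^ 16
→ 001111110000000 = 8064

8064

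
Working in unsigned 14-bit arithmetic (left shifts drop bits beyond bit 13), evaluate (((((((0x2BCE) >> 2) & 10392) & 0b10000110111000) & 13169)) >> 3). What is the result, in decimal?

2

0x2BCE = 10101111001110
→ >> 2 → 00101011110011 = 2803
10392 = 10100010011000
→ & → 00100010010000 = 2192
0b10000110111000 = 10000110111000
→ & → 00000010010000 = 144
13169 = 11001101110001
→ & → 00000000010000 = 16
→ >> 3 → 00000000000010 = 2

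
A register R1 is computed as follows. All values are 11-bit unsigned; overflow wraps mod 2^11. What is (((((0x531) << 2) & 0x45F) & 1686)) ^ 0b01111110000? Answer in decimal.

2036

0x531 = 10100110001
→ << 2 (mod 2^11) → 10011000100 = 1220
0x45F = 10001011111
→ & → 10001000100 = 1092
1686 = 11010010110
→ & → 10000000100 = 1028
0b01111110000 = 01111110000
→ ^ → 11111110100 = 2036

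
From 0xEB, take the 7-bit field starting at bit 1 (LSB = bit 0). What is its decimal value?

v = 0011101011
Shift right by 1: 001110101
Mask low 7 bits: 1110101 = 117

117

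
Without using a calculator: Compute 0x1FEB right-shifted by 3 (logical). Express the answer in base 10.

1021

0x1FEB = 1111111101011
shift right by 3 → 0001111111101 = 1021
(equivalently, floor(8171 / 8))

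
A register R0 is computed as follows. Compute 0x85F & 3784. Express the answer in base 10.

0x85F = 100001011111
3784 = 111011001000
AND → 100001001000 = 2120

2120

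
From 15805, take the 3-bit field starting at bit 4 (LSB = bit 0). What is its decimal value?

3

v = 11110110111101
Shift right by 4: 1111011011
Mask low 3 bits: 011 = 3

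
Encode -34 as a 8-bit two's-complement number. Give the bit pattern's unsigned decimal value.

222

34 in 8 bits: 00100010
Invert: 11011101
Add 1:  11011110 = 222
(Check: 2^8 - 34 = 256 - 34 = 222.)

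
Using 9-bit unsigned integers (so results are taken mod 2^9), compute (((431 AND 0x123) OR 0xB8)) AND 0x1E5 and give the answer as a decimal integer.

417

431 = 110101111
0x123 = 100100011
→ AND → 100100011 = 291
0xB8 = 010111000
→ OR → 110111011 = 443
0x1E5 = 111100101
→ AND → 110100001 = 417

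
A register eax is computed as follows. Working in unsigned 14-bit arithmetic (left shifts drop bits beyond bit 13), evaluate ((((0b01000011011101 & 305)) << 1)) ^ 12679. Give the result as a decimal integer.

12709

0b01000011011101 = 01000011011101
305 = 00000100110001
→ & → 00000000010001 = 17
→ << 1 (mod 2^14) → 00000000100010 = 34
12679 = 11000110000111
→ ^ → 11000110100101 = 12709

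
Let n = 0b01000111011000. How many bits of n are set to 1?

6

n = 1000111011000
Count the 1s: 1 + 1 + 1 + 1 + 1 + 1 = 6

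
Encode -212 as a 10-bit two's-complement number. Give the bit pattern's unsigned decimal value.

812

212 in 10 bits: 0011010100
Invert: 1100101011
Add 1:  1100101100 = 812
(Check: 2^10 - 212 = 1024 - 212 = 812.)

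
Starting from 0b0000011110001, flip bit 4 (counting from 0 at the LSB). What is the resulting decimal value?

x = 0000011110001
bit 4 is currently 1; toggle it via x ^ (1 << 4) = x ^ 16
→ 0000011100001 = 225

225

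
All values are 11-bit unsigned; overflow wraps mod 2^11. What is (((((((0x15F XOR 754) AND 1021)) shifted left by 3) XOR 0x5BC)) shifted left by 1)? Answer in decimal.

0x15F = 00101011111
754 = 01011110010
→ XOR → 01110101101 = 941
1021 = 01111111101
→ AND → 01110101101 = 941
→ shifted left by 3 (mod 2^11) → 10101101000 = 1384
0x5BC = 10110111100
→ XOR → 00011010100 = 212
→ shifted left by 1 (mod 2^11) → 00110101000 = 424

424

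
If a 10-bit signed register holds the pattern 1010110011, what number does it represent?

-333

pattern = 1010110011 (MSB is 1 ⇒ negative)
Invert: 0101001100, add 1 → 0101001101 = 333, so the value is -333.
(Equivalently: 691 - 2^10 = 691 - 1024 = -333.)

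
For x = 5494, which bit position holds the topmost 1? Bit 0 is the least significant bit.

5494 = 1010101110110
The topmost 1 is at position 12 (since 2^12 = 4096 ≤ 5494 < 8192).

12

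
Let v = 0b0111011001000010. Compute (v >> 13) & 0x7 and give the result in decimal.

v = 0111011001000010
Shift right by 13: 011
Mask low 3 bits: 011 = 3

3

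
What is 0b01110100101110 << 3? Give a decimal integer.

x = 0001110100101110
shift left by 3 → 1110100101110000 = 59760
(equivalently, 7470 × 2^3 = 7470 × 8)

59760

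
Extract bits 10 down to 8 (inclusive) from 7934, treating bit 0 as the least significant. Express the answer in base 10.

6

v = 1111011111110
Shift right by 8: 11110
Mask low 3 bits: 110 = 6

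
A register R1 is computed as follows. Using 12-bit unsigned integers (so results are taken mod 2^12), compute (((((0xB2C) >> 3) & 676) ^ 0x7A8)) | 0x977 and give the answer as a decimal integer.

4095

0xB2C = 101100101100
→ >> 3 → 000101100101 = 357
676 = 001010100100
→ & → 000000100100 = 36
0x7A8 = 011110101000
→ ^ → 011110001100 = 1932
0x977 = 100101110111
→ | → 111111111111 = 4095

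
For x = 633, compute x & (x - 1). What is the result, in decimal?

632

x = 1001111001 = 633
x - 1 = 1001111000
AND   = 1001111000 = 632
(x & (x - 1) clears the lowest set bit of x.)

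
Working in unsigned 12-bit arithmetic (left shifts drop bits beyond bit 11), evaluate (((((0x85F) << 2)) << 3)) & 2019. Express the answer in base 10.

992

0x85F = 100001011111
→ << 2 (mod 2^12) → 000101111100 = 380
→ << 3 (mod 2^12) → 101111100000 = 3040
2019 = 011111100011
→ & → 001111100000 = 992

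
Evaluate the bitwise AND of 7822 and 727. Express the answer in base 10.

7822 = 1111010001110
727 = 0001011010111
AND → 0001010000110 = 646

646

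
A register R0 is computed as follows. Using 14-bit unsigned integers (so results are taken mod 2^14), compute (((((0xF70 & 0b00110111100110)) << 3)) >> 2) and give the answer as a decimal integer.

2752

0xF70 = 00111101110000
0b00110111100110 = 00110111100110
→ & → 00110101100000 = 3424
→ << 3 (mod 2^14) → 10101100000000 = 11008
→ >> 2 → 00101011000000 = 2752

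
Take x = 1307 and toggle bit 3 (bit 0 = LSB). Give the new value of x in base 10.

x = 010100011011
bit 3 is currently 1; toggle it via x ^ (1 << 3) = x ^ 8
→ 010100010011 = 1299

1299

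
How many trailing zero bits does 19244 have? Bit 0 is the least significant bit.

19244 = 100101100101100
Trailing zeros: 2, so the lowest set bit is bit 2 (value 4).

2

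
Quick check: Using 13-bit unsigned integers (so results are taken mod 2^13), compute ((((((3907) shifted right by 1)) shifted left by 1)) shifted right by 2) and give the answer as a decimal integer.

3907 = 0111101000011
→ shifted right by 1 → 0011110100001 = 1953
→ shifted left by 1 (mod 2^13) → 0111101000010 = 3906
→ shifted right by 2 → 0001111010000 = 976

976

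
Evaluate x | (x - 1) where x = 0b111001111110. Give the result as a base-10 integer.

x = 111001111110 = 3710
x - 1 = 111001111101
OR    = 111001111111 = 3711
(x | (x - 1) sets all bits below the lowest set bit.)

3711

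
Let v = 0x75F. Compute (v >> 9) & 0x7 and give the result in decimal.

3

v = 011101011111
Shift right by 9: 011
Mask low 3 bits: 011 = 3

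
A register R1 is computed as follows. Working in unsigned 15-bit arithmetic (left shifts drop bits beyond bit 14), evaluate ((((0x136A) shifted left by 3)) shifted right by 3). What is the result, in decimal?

874

0x136A = 001001101101010
→ shifted left by 3 (mod 2^15) → 001101101010000 = 6992
→ shifted right by 3 → 000001101101010 = 874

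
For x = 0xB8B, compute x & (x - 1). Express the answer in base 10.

2954

x = 101110001011 = 2955
x - 1 = 101110001010
AND   = 101110001010 = 2954
(x & (x - 1) clears the lowest set bit of x.)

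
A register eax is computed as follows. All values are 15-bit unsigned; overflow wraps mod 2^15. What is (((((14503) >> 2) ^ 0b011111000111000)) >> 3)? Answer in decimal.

1538

14503 = 011100010100111
→ >> 2 → 000111000101001 = 3625
0b011111000111000 = 011111000111000
→ ^ → 011000000010001 = 12305
→ >> 3 → 000011000000010 = 1538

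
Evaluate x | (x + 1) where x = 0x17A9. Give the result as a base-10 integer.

x = 1011110101001 = 6057
x + 1 = 1011110101010
OR    = 1011110101011 = 6059
(x | (x + 1) sets the lowest cleared bit.)

6059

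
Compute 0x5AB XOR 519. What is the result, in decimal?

0x5AB = 10110101011
519 = 01000000111
XOR → 11110101100 = 1964

1964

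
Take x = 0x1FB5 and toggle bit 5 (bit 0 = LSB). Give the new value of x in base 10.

8085

x = 001111110110101
bit 5 is currently 1; toggle it via x ^ (1 << 5) = x ^ 32
→ 001111110010101 = 8085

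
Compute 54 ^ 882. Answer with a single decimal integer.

836

54 = 0000110110
882 = 1101110010
XOR → 1101000100 = 836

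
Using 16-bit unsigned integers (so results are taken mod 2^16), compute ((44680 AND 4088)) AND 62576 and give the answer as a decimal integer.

1024

44680 = 1010111010001000
4088 = 0000111111111000
→ AND → 0000111010001000 = 3720
62576 = 1111010001110000
→ AND → 0000010000000000 = 1024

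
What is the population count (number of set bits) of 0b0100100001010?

n = 100100001010
Count the 1s: 1 + 1 + 1 + 1 = 4

4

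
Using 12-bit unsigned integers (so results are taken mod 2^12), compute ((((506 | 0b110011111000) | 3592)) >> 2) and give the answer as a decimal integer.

1022

506 = 000111111010
0b110011111000 = 110011111000
→ | → 110111111010 = 3578
3592 = 111000001000
→ | → 111111111010 = 4090
→ >> 2 → 001111111110 = 1022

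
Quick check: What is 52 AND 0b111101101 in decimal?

52 = 000110100
b = 111101101
AND → 000100100 = 36

36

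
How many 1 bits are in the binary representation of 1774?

8

1774 = 11011101110
Count the 1s: 1 + 1 + 1 + 1 + 1 + 1 + 1 + 1 = 8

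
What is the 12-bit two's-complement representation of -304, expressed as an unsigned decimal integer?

3792

304 in 12 bits: 000100110000
Invert: 111011001111
Add 1:  111011010000 = 3792
(Check: 2^12 - 304 = 4096 - 304 = 3792.)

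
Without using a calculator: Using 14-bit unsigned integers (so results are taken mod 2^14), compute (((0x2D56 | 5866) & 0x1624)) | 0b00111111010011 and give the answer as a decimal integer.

8183

0x2D56 = 10110101010110
5866 = 01011011101010
→ | → 11111111111110 = 16382
0x1624 = 01011000100100
→ & → 01011000100100 = 5668
0b00111111010011 = 00111111010011
→ | → 01111111110111 = 8183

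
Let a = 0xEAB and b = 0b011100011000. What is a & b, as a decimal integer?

1544

0xEAB = 111010101011
b = 011100011000
AND → 011000001000 = 1544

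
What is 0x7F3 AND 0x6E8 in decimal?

0x7F3 = 11111110011
0x6E8 = 11011101000
AND → 11011100000 = 1760

1760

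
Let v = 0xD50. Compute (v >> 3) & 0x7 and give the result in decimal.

v = 0110101010000
Shift right by 3: 0110101010
Mask low 3 bits: 010 = 2

2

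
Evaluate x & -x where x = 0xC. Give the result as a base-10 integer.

x = 1100 = 12
-x (two's complement) = …0100
AND   = 0100 = 4
(x & -x isolates the lowest set bit of x.)

4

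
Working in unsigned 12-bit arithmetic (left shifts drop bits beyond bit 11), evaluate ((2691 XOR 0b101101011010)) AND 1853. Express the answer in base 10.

2691 = 101010000011
0b101101011010 = 101101011010
→ XOR → 000111011001 = 473
1853 = 011100111101
→ AND → 000100011001 = 281

281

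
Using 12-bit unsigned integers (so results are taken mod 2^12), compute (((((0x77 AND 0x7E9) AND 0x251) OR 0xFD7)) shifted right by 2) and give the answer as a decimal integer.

0x77 = 000001110111
0x7E9 = 011111101001
→ AND → 000001100001 = 97
0x251 = 001001010001
→ AND → 000001000001 = 65
0xFD7 = 111111010111
→ OR → 111111010111 = 4055
→ shifted right by 2 → 001111110101 = 1013

1013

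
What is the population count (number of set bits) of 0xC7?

0xC7 = 11000111
Count the 1s: 1 + 1 + 1 + 1 + 1 = 5

5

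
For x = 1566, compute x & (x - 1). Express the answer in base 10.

x = 11000011110 = 1566
x - 1 = 11000011101
AND   = 11000011100 = 1564
(x & (x - 1) clears the lowest set bit of x.)

1564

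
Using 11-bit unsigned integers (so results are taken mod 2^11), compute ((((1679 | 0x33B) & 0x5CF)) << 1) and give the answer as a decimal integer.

798

1679 = 11010001111
0x33B = 01100111011
→ | → 11110111111 = 1983
0x5CF = 10111001111
→ & → 10110001111 = 1423
→ << 1 (mod 2^11) → 01100011110 = 798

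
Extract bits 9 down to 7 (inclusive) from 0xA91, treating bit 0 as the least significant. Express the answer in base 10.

5

v = 101010010001
Shift right by 7: 10101
Mask low 3 bits: 101 = 5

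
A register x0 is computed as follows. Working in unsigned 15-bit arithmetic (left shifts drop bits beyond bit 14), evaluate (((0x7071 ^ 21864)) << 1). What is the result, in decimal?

0x7071 = 111000001110001
21864 = 101010101101000
→ ^ → 010010100011001 = 9497
→ << 1 (mod 2^15) → 100101000110010 = 18994

18994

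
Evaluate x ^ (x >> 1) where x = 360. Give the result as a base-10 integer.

476

x = 101101000 = 360
x>>1 = 010110100
XOR  = 111011100 = 476
(x ^ (x >> 1) gives the standard binary-reflected Gray code of x.)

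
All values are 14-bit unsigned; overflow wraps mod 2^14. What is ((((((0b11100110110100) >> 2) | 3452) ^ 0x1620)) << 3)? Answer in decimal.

0b11100110110100 = 11100110110100
→ >> 2 → 00111001101101 = 3693
3452 = 00110101111100
→ | → 00111101111101 = 3965
0x1620 = 01011000100000
→ ^ → 01100101011101 = 6493
→ << 3 (mod 2^14) → 00101011101000 = 2792

2792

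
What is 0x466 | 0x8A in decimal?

0x466 = 10001100110
0x8A = 00010001010
 OR → 10011101110 = 1262

1262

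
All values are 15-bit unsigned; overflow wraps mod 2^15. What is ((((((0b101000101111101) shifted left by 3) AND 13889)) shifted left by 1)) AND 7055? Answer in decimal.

128

0b101000101111101 = 101000101111101
→ shifted left by 3 (mod 2^15) → 000101111101000 = 3048
13889 = 011011001000001
→ AND → 000001001000000 = 576
→ shifted left by 1 (mod 2^15) → 000010010000000 = 1152
7055 = 001101110001111
→ AND → 000000010000000 = 128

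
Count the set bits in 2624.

2624 = 101001000000
Count the 1s: 1 + 1 + 1 = 3

3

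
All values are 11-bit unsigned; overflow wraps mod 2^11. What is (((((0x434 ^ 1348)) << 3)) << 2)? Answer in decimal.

0x434 = 10000110100
1348 = 10101000100
→ ^ → 00101110000 = 368
→ << 3 (mod 2^11) → 01110000000 = 896
→ << 2 (mod 2^11) → 11000000000 = 1536

1536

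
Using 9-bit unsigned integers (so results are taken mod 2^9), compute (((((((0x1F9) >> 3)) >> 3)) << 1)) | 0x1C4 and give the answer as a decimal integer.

0x1F9 = 111111001
→ >> 3 → 000111111 = 63
→ >> 3 → 000000111 = 7
→ << 1 (mod 2^9) → 000001110 = 14
0x1C4 = 111000100
→ | → 111001110 = 462

462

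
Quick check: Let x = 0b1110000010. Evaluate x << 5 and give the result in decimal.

28736

x = 000001110000010
shift left by 5 → 111000001000000 = 28736
(equivalently, 898 × 2^5 = 898 × 32)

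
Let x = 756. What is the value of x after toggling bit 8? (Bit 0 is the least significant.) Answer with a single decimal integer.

1012

x = 1011110100
bit 8 is currently 0; toggle it via x ^ (1 << 8) = x ^ 256
→ 1111110100 = 1012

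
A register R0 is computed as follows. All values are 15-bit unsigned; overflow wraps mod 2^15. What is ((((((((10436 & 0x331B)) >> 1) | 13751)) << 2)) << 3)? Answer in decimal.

10436 = 010100011000100
0x331B = 011001100011011
→ & → 010000000000000 = 8192
→ >> 1 → 001000000000000 = 4096
13751 = 011010110110111
→ | → 011010110110111 = 13751
→ << 2 (mod 2^15) → 101011011011100 = 22236
→ << 3 (mod 2^15) → 011011011100000 = 14048

14048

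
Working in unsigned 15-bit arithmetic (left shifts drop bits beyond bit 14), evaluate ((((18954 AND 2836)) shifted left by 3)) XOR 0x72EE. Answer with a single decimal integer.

8942

18954 = 100101000001010
2836 = 000101100010100
→ AND → 000101000000000 = 2560
→ shifted left by 3 (mod 2^15) → 101000000000000 = 20480
0x72EE = 111001011101110
→ XOR → 010001011101110 = 8942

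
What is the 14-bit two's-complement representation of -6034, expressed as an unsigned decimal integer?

10350

6034 in 14 bits: 01011110010010
Invert: 10100001101101
Add 1:  10100001101110 = 10350
(Check: 2^14 - 6034 = 16384 - 6034 = 10350.)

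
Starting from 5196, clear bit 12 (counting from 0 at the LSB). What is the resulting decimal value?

x = 01010001001100
bit 12 is currently 1; clear it via x & ~(1 << 12) = x & ~4096
→ 00010001001100 = 1100

1100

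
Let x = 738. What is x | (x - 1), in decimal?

739

x = 1011100010 = 738
x - 1 = 1011100001
OR    = 1011100011 = 739
(x | (x - 1) sets all bits below the lowest set bit.)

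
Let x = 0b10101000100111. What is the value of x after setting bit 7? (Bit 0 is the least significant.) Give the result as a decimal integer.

x = 10101000100111
bit 7 is currently 0; set it via x | (1 << 7) = x | 128
→ 10101010100111 = 10919

10919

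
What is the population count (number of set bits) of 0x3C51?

0x3C51 = 11110001010001
Count the 1s: 1 + 1 + 1 + 1 + 1 + 1 + 1 = 7

7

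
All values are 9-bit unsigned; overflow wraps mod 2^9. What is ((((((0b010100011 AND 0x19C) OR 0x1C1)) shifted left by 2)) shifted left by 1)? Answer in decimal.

0b010100011 = 010100011
0x19C = 110011100
→ AND → 010000000 = 128
0x1C1 = 111000001
→ OR → 111000001 = 449
→ shifted left by 2 (mod 2^9) → 100000100 = 260
→ shifted left by 1 (mod 2^9) → 000001000 = 8

8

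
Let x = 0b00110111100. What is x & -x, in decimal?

x = 110111100 = 444
-x (two's complement) = …001000100
AND   = 000000100 = 4
(x & -x isolates the lowest set bit of x.)

4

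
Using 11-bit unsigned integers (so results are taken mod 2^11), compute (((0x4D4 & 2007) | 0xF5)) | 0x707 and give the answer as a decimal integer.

0x4D4 = 10011010100
2007 = 11111010111
→ & → 10011010100 = 1236
0xF5 = 00011110101
→ | → 10011110101 = 1269
0x707 = 11100000111
→ | → 11111110111 = 2039

2039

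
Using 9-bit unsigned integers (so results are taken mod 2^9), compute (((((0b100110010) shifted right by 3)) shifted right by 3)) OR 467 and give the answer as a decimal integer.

0b100110010 = 100110010
→ shifted right by 3 → 000100110 = 38
→ shifted right by 3 → 000000100 = 4
467 = 111010011
→ OR → 111010111 = 471

471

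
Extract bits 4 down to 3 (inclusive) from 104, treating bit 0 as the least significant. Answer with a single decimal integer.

1

v = 001101000
Shift right by 3: 001101
Mask low 2 bits: 01 = 1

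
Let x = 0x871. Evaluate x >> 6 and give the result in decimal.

0x871 = 100001110001
shift right by 6 → 000000100001 = 33
(equivalently, floor(2161 / 64))

33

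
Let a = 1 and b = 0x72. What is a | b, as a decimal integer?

115

1 = 0000001
0x72 = 1110010
 OR → 1110011 = 115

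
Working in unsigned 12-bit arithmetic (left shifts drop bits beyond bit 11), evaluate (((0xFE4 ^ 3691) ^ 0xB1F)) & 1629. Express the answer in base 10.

528

0xFE4 = 111111100100
3691 = 111001101011
→ ^ → 000110001111 = 399
0xB1F = 101100011111
→ ^ → 101010010000 = 2704
1629 = 011001011101
→ & → 001000010000 = 528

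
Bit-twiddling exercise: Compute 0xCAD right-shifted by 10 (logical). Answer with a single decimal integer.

3

0xCAD = 110010101101
shift right by 10 → 000000000011 = 3
(equivalently, floor(3245 / 1024))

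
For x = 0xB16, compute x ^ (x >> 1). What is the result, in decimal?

x = 101100010110 = 2838
x>>1 = 010110001011
XOR  = 111010011101 = 3741
(x ^ (x >> 1) gives the standard binary-reflected Gray code of x.)

3741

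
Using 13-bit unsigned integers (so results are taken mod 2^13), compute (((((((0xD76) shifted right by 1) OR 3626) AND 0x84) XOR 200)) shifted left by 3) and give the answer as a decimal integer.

0xD76 = 0110101110110
→ shifted right by 1 → 0011010111011 = 1723
3626 = 0111000101010
→ OR → 0111010111011 = 3771
0x84 = 0000010000100
→ AND → 0000010000000 = 128
200 = 0000011001000
→ XOR → 0000001001000 = 72
→ shifted left by 3 (mod 2^13) → 0001001000000 = 576

576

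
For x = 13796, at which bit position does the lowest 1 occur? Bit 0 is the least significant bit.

2

13796 = 11010111100100
Trailing zeros: 2, so the lowest set bit is bit 2 (value 4).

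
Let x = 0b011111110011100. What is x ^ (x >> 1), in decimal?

x = 11111110011100 = 16284
x>>1 = 01111111001110
XOR  = 10000001010010 = 8274
(x ^ (x >> 1) gives the standard binary-reflected Gray code of x.)

8274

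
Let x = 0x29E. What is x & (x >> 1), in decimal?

x = 1010011110 = 670
x>>1 = 0101001111
AND  = 0000001110 = 14
(x & (x >> 1) has a 1 wherever x has two consecutive 1 bits.)

14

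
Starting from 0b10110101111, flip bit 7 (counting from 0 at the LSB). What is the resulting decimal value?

x = 10110101111
bit 7 is currently 1; toggle it via x ^ (1 << 7) = x ^ 128
→ 10100101111 = 1327

1327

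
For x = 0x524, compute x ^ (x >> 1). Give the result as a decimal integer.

1974

x = 10100100100 = 1316
x>>1 = 01010010010
XOR  = 11110110110 = 1974
(x ^ (x >> 1) gives the standard binary-reflected Gray code of x.)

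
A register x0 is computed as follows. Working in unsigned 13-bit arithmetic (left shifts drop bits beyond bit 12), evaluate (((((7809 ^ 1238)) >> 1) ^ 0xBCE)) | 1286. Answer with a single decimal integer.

7809 = 1111010000001
1238 = 0010011010110
→ ^ → 1101001010111 = 6743
→ >> 1 → 0110100101011 = 3371
0xBCE = 0101111001110
→ ^ → 0011011100101 = 1765
1286 = 0010100000110
→ | → 0011111100111 = 2023

2023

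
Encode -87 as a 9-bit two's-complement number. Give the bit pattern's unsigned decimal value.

425

87 in 9 bits: 001010111
Invert: 110101000
Add 1:  110101001 = 425
(Check: 2^9 - 87 = 512 - 87 = 425.)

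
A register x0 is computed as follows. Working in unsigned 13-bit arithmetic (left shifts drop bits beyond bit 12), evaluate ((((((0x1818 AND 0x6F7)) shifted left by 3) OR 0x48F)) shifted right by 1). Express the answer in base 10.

0x1818 = 1100000011000
0x6F7 = 0011011110111
→ AND → 0000000010000 = 16
→ shifted left by 3 (mod 2^13) → 0000010000000 = 128
0x48F = 0010010001111
→ OR → 0010010001111 = 1167
→ shifted right by 1 → 0001001000111 = 583

583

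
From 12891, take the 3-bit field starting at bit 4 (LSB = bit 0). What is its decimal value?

5

v = 11001001011011
Shift right by 4: 1100100101
Mask low 3 bits: 101 = 5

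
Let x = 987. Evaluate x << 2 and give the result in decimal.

987 = 001111011011
shift left by 2 → 111101101100 = 3948
(equivalently, 987 × 2^2 = 987 × 4)

3948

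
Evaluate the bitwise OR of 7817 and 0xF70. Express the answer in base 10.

7817 = 1111010001001
0xF70 = 0111101110000
 OR → 1111111111001 = 8185

8185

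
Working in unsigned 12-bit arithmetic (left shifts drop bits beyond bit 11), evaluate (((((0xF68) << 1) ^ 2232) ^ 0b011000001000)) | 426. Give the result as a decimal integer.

490

0xF68 = 111101101000
→ << 1 (mod 2^12) → 111011010000 = 3792
2232 = 100010111000
→ ^ → 011001101000 = 1640
0b011000001000 = 011000001000
→ ^ → 000001100000 = 96
426 = 000110101010
→ | → 000111101010 = 490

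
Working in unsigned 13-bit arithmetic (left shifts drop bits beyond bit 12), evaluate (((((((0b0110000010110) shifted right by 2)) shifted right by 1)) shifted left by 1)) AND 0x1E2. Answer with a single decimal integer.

0b0110000010110 = 0110000010110
→ shifted right by 2 → 0001100000101 = 773
→ shifted right by 1 → 0000110000010 = 386
→ shifted left by 1 (mod 2^13) → 0001100000100 = 772
0x1E2 = 0000111100010
→ AND → 0000100000000 = 256

256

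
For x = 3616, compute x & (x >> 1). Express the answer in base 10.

1536

x = 111000100000 = 3616
x>>1 = 011100010000
AND  = 011000000000 = 1536
(x & (x >> 1) has a 1 wherever x has two consecutive 1 bits.)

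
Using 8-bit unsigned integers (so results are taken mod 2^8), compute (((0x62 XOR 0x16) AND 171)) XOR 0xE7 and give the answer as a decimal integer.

199

0x62 = 01100010
0x16 = 00010110
→ XOR → 01110100 = 116
171 = 10101011
→ AND → 00100000 = 32
0xE7 = 11100111
→ XOR → 11000111 = 199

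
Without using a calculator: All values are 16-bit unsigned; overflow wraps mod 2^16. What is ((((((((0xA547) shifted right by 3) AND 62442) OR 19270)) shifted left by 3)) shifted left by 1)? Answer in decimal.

48864

0xA547 = 1010010101000111
→ shifted right by 3 → 0001010010101000 = 5288
62442 = 1111001111101010
→ AND → 0001000010101000 = 4264
19270 = 0100101101000110
→ OR → 0101101111101110 = 23534
→ shifted left by 3 (mod 2^16) → 1101111101110000 = 57200
→ shifted left by 1 (mod 2^16) → 1011111011100000 = 48864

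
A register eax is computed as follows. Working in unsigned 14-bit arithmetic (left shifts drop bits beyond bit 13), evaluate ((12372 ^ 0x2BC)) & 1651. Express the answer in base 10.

12372 = 11000001010100
0x2BC = 00001010111100
→ ^ → 11001011101000 = 13032
1651 = 00011001110011
→ & → 00001001100000 = 608

608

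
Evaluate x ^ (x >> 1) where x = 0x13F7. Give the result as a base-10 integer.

6668

x = 1001111110111 = 5111
x>>1 = 0100111111011
XOR  = 1101000001100 = 6668
(x ^ (x >> 1) gives the standard binary-reflected Gray code of x.)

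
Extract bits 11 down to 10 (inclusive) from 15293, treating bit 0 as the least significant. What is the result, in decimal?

2

v = 011101110111101
Shift right by 10: 01110
Mask low 2 bits: 10 = 2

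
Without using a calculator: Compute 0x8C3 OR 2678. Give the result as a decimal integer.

0x8C3 = 100011000011
2678 = 101001110110
 OR → 101011110111 = 2807

2807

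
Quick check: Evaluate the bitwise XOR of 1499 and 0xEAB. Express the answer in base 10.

2928

1499 = 010111011011
0xEAB = 111010101011
XOR → 101101110000 = 2928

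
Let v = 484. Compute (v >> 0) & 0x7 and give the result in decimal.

4

v = 111100100
Shift right by 0: 111100100
Mask low 3 bits: 100 = 4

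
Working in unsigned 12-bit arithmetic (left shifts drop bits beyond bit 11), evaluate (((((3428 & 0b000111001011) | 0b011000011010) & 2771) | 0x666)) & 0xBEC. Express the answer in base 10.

3428 = 110101100100
0b000111001011 = 000111001011
→ & → 000101000000 = 320
0b011000011010 = 011000011010
→ | → 011101011010 = 1882
2771 = 101011010011
→ & → 001001010010 = 594
0x666 = 011001100110
→ | → 011001110110 = 1654
0xBEC = 101111101100
→ & → 001001100100 = 612

612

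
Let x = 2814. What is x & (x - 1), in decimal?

2812

x = 101011111110 = 2814
x - 1 = 101011111101
AND   = 101011111100 = 2812
(x & (x - 1) clears the lowest set bit of x.)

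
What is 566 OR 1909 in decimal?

1911

566 = 01000110110
1909 = 11101110101
 OR → 11101110111 = 1911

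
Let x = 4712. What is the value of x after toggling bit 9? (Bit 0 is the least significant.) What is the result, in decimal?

4200

x = 01001001101000
bit 9 is currently 1; toggle it via x ^ (1 << 9) = x ^ 512
→ 01000001101000 = 4200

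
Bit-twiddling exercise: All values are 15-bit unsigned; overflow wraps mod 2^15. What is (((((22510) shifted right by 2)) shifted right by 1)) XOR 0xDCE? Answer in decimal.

22510 = 101011111101110
→ shifted right by 2 → 001010111111011 = 5627
→ shifted right by 1 → 000101011111101 = 2813
0xDCE = 000110111001110
→ XOR → 000011100110011 = 1843

1843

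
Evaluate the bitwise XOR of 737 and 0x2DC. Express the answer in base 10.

737 = 1011100001
0x2DC = 1011011100
XOR → 0000111101 = 61

61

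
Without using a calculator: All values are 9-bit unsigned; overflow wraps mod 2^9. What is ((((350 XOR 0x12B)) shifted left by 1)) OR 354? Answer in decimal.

350 = 101011110
0x12B = 100101011
→ XOR → 001110101 = 117
→ shifted left by 1 (mod 2^9) → 011101010 = 234
354 = 101100010
→ OR → 111101010 = 490

490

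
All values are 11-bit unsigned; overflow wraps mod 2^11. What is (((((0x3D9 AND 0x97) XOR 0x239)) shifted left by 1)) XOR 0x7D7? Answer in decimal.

0x3D9 = 01111011001
0x97 = 00010010111
→ AND → 00010010001 = 145
0x239 = 01000111001
→ XOR → 01010101000 = 680
→ shifted left by 1 (mod 2^11) → 10101010000 = 1360
0x7D7 = 11111010111
→ XOR → 01010000111 = 647

647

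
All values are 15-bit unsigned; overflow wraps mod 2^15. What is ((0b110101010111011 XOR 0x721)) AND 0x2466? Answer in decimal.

9218

0b110101010111011 = 110101010111011
0x721 = 000011100100001
→ XOR → 110110110011010 = 28058
0x2466 = 010010001100110
→ AND → 010010000000010 = 9218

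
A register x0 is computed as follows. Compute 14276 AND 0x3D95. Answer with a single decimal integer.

13700

14276 = 11011111000100
0x3D95 = 11110110010101
AND → 11010110000100 = 13700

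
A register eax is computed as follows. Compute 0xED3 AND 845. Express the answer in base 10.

577

0xED3 = 111011010011
845 = 001101001101
AND → 001001000001 = 577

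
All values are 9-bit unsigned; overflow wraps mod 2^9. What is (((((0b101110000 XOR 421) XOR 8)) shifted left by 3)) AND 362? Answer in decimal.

0b101110000 = 101110000
421 = 110100101
→ XOR → 011010101 = 213
8 = 000001000
→ XOR → 011011101 = 221
→ shifted left by 3 (mod 2^9) → 011101000 = 232
362 = 101101010
→ AND → 001101000 = 104

104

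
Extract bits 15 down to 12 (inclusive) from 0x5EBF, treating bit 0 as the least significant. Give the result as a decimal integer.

v = 0101111010111111
Shift right by 12: 0101
Mask low 4 bits: 0101 = 5

5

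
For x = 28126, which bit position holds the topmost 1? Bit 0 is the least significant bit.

14

28126 = 110110111011110
The topmost 1 is at position 14 (since 2^14 = 16384 ≤ 28126 < 32768).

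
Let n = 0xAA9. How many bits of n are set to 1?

6

0xAA9 = 101010101001
Count the 1s: 1 + 1 + 1 + 1 + 1 + 1 = 6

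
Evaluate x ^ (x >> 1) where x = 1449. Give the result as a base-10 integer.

x = 10110101001 = 1449
x>>1 = 01011010100
XOR  = 11101111101 = 1917
(x ^ (x >> 1) gives the standard binary-reflected Gray code of x.)

1917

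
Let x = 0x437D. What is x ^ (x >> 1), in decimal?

25283

x = 100001101111101 = 17277
x>>1 = 010000110111110
XOR  = 110001011000011 = 25283
(x ^ (x >> 1) gives the standard binary-reflected Gray code of x.)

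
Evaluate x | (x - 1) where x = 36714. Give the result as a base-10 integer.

36715

x = 1000111101101010 = 36714
x - 1 = 1000111101101001
OR    = 1000111101101011 = 36715
(x | (x - 1) sets all bits below the lowest set bit.)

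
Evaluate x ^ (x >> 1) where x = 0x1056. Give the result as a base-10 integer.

x = 1000001010110 = 4182
x>>1 = 0100000101011
XOR  = 1100001111101 = 6269
(x ^ (x >> 1) gives the standard binary-reflected Gray code of x.)

6269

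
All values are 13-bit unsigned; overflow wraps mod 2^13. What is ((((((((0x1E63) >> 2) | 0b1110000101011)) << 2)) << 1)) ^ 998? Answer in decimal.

7742

0x1E63 = 1111001100011
→ >> 2 → 0011110011000 = 1944
0b1110000101011 = 1110000101011
→ | → 1111110111011 = 8123
→ << 2 (mod 2^13) → 1111011101100 = 7916
→ << 1 (mod 2^13) → 1110111011000 = 7640
998 = 0001111100110
→ ^ → 1111000111110 = 7742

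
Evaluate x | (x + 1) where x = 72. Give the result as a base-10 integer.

73

x = 1001000 = 72
x + 1 = 1001001
OR    = 1001001 = 73
(x | (x + 1) sets the lowest cleared bit.)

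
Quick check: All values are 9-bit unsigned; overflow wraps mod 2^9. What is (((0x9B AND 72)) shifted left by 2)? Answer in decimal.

0x9B = 010011011
72 = 001001000
→ AND → 000001000 = 8
→ shifted left by 2 (mod 2^9) → 000100000 = 32

32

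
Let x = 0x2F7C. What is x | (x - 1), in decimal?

12159

x = 10111101111100 = 12156
x - 1 = 10111101111011
OR    = 10111101111111 = 12159
(x | (x - 1) sets all bits below the lowest set bit.)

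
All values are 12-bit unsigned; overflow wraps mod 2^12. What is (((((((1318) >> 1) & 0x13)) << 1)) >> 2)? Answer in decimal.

9

1318 = 010100100110
→ >> 1 → 001010010011 = 659
0x13 = 000000010011
→ & → 000000010011 = 19
→ << 1 (mod 2^12) → 000000100110 = 38
→ >> 2 → 000000001001 = 9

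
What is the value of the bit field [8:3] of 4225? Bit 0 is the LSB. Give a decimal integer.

v = 01000010000001
Shift right by 3: 01000010000
Mask low 6 bits: 010000 = 16

16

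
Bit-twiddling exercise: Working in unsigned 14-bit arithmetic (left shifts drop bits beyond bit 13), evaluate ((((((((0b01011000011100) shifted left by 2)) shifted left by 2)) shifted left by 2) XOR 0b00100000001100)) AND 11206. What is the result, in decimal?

2820

0b01011000011100 = 01011000011100
→ shifted left by 2 (mod 2^14) → 01100001110000 = 6256
→ shifted left by 2 (mod 2^14) → 10000111000000 = 8640
→ shifted left by 2 (mod 2^14) → 00011100000000 = 1792
0b00100000001100 = 00100000001100
→ XOR → 00111100001100 = 3852
11206 = 10101111000110
→ AND → 00101100000100 = 2820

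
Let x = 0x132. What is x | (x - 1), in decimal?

307

x = 100110010 = 306
x - 1 = 100110001
OR    = 100110011 = 307
(x | (x - 1) sets all bits below the lowest set bit.)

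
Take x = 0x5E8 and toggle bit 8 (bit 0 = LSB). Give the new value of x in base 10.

x = 10111101000
bit 8 is currently 1; toggle it via x ^ (1 << 8) = x ^ 256
→ 10011101000 = 1256

1256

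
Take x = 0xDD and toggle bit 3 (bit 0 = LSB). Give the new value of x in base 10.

x = 0011011101
bit 3 is currently 1; toggle it via x ^ (1 << 3) = x ^ 8
→ 0011010101 = 213

213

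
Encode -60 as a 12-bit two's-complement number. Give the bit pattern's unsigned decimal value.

60 in 12 bits: 000000111100
Invert: 111111000011
Add 1:  111111000100 = 4036
(Check: 2^12 - 60 = 4096 - 60 = 4036.)

4036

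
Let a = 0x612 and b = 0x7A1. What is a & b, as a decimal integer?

0x612 = 11000010010
0x7A1 = 11110100001
AND → 11000000000 = 1536

1536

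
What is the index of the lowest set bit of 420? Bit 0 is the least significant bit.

420 = 110100100
Trailing zeros: 2, so the lowest set bit is bit 2 (value 4).

2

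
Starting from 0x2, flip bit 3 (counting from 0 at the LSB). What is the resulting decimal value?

10

x = 000000000010
bit 3 is currently 0; toggle it via x ^ (1 << 3) = x ^ 8
→ 000000001010 = 10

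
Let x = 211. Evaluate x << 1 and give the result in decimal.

422

211 = 011010011
shift left by 1 → 110100110 = 422
(equivalently, 211 × 2^1 = 211 × 2)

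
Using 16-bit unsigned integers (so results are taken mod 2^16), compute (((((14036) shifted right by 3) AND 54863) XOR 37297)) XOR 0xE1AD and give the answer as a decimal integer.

14036 = 0011011011010100
→ shifted right by 3 → 0000011011011010 = 1754
54863 = 1101011001001111
→ AND → 0000011001001010 = 1610
37297 = 1001000110110001
→ XOR → 1001011111111011 = 38907
0xE1AD = 1110000110101101
→ XOR → 0111011001010110 = 30294

30294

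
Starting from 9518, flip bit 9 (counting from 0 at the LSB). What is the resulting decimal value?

x = 10010100101110
bit 9 is currently 0; toggle it via x ^ (1 << 9) = x ^ 512
→ 10011100101110 = 10030

10030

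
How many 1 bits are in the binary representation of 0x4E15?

0x4E15 = 100111000010101
Count the 1s: 1 + 1 + 1 + 1 + 1 + 1 + 1 = 7

7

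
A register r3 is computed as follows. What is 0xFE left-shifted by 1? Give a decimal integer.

508

0xFE = 011111110
shift left by 1 → 111111100 = 508
(equivalently, 254 × 2^1 = 254 × 2)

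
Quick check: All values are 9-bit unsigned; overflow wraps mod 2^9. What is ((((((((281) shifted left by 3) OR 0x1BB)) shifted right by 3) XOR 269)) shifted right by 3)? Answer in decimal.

38

281 = 100011001
→ shifted left by 3 (mod 2^9) → 011001000 = 200
0x1BB = 110111011
→ OR → 111111011 = 507
→ shifted right by 3 → 000111111 = 63
269 = 100001101
→ XOR → 100110010 = 306
→ shifted right by 3 → 000100110 = 38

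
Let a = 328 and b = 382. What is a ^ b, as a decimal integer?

328 = 101001000
382 = 101111110
XOR → 000110110 = 54

54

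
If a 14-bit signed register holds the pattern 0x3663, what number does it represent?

-2461

pattern = 11011001100011 (MSB is 1 ⇒ negative)
Invert: 00100110011100, add 1 → 00100110011101 = 2461, so the value is -2461.
(Equivalently: 13923 - 2^14 = 13923 - 16384 = -2461.)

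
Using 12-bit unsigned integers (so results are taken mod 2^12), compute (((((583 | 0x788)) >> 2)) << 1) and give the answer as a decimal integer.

583 = 001001000111
0x788 = 011110001000
→ | → 011111001111 = 1999
→ >> 2 → 000111110011 = 499
→ << 1 (mod 2^12) → 001111100110 = 998

998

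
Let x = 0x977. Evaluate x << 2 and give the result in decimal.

0x977 = 00100101110111
shift left by 2 → 10010111011100 = 9692
(equivalently, 2423 × 2^2 = 2423 × 4)

9692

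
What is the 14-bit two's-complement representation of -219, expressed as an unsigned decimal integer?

16165

219 in 14 bits: 00000011011011
Invert: 11111100100100
Add 1:  11111100100101 = 16165
(Check: 2^14 - 219 = 16384 - 219 = 16165.)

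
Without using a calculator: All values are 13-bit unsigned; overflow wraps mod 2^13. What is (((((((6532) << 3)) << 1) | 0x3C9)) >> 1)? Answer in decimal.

3556

6532 = 1100110000100
→ << 3 (mod 2^13) → 0110000100000 = 3104
→ << 1 (mod 2^13) → 1100001000000 = 6208
0x3C9 = 0001111001001
→ | → 1101111001001 = 7113
→ >> 1 → 0110111100100 = 3556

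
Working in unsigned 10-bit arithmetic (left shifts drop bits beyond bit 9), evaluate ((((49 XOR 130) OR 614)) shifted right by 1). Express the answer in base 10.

379

49 = 0000110001
130 = 0010000010
→ XOR → 0010110011 = 179
614 = 1001100110
→ OR → 1011110111 = 759
→ shifted right by 1 → 0101111011 = 379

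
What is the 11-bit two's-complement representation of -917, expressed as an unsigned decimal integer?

917 in 11 bits: 01110010101
Invert: 10001101010
Add 1:  10001101011 = 1131
(Check: 2^11 - 917 = 2048 - 917 = 1131.)

1131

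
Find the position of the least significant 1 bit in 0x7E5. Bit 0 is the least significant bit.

0

0x7E5 = 11111100101
Trailing zeros: 0, so the lowest set bit is bit 0 (value 1).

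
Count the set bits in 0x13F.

7

0x13F = 100111111
Count the 1s: 1 + 1 + 1 + 1 + 1 + 1 + 1 = 7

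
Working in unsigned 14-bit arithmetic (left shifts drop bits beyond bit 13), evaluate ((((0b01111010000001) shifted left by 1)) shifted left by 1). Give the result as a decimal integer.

14852

0b01111010000001 = 01111010000001
→ shifted left by 1 (mod 2^14) → 11110100000010 = 15618
→ shifted left by 1 (mod 2^14) → 11101000000100 = 14852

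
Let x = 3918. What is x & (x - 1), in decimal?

3916

x = 111101001110 = 3918
x - 1 = 111101001101
AND   = 111101001100 = 3916
(x & (x - 1) clears the lowest set bit of x.)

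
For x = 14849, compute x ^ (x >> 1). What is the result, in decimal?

x = 11101000000001 = 14849
x>>1 = 01110100000000
XOR  = 10011100000001 = 9985
(x ^ (x >> 1) gives the standard binary-reflected Gray code of x.)

9985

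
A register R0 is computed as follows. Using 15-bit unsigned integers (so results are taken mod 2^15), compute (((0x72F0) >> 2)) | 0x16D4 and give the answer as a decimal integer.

7932

0x72F0 = 111001011110000
→ >> 2 → 001110010111100 = 7356
0x16D4 = 001011011010100
→ | → 001111011111100 = 7932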